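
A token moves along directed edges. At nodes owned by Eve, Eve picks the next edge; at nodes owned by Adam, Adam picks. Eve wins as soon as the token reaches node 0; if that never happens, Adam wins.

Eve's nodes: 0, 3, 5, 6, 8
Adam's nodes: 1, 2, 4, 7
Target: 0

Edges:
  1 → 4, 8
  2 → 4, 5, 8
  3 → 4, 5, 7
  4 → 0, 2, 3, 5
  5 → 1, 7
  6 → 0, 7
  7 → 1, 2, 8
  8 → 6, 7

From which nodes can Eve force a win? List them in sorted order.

A0 = {0}
A1: add {6} — 6 (Eve) has 6→0.
A2: add {8} — 8 (Eve) has 8→6.
A3 = A2; e.g. 1 (Adam) can still go to 4. Fixed point.
Eve's winning region = {0, 6, 8}.

0, 6, 8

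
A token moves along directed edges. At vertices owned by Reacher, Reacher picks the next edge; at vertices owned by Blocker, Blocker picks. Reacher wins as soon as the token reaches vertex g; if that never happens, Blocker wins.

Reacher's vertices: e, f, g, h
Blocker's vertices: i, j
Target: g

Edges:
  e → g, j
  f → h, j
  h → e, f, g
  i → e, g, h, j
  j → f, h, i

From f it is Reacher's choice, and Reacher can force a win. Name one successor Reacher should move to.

h

A0 = {g}
A1: add {e, h} — e (Reacher) has e→g; h (Reacher) has h→g.
A2: add {f} — f (Reacher) has f→h.
A3 = A2; e.g. i (Blocker) can still go to j. Fixed point.
From f, successor h is in the attractor (rank 1); the other successor j is not.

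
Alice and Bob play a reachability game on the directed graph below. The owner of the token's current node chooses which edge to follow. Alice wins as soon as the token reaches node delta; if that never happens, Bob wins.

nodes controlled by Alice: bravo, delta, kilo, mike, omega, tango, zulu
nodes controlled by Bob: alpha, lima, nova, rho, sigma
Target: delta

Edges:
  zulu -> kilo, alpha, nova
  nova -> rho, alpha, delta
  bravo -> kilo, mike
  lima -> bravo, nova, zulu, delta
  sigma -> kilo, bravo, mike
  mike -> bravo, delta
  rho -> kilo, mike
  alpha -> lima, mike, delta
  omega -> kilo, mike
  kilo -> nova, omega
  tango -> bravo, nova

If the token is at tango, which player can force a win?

A0 = {delta}
A1: add {mike} — mike (Alice) has mike→delta.
A2: add {bravo, omega} — bravo (Alice) has bravo→mike; omega (Alice) has omega→mike.
A3: add {kilo, tango} — tango (Alice) has tango→bravo; kilo (Alice) has kilo→omega.
tango ∈ A3, so Alice can force the target.

Alice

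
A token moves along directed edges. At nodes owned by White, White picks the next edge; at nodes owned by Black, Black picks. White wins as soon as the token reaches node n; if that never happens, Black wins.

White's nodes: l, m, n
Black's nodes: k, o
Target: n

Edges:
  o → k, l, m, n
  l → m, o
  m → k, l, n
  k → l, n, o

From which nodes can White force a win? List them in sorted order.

A0 = {n}
A1: add {m} — m (White) has m→n.
A2: add {l} — l (White) has l→m.
A3 = A2; e.g. k (Black) can still go to o. Fixed point.
White's winning region = {l, m, n}.

l, m, n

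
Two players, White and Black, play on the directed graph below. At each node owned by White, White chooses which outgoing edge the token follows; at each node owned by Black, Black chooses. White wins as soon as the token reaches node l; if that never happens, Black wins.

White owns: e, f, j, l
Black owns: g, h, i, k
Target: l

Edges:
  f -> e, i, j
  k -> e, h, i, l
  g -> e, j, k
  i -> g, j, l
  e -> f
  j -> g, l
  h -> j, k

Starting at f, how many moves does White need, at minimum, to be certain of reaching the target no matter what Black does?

2

A0 = {l}
A1: add {j} — j (White) has j→l.
A2: add {f} — f (White) has f→j.
f enters the attractor at level 2, so White can force the target in 2 moves from there.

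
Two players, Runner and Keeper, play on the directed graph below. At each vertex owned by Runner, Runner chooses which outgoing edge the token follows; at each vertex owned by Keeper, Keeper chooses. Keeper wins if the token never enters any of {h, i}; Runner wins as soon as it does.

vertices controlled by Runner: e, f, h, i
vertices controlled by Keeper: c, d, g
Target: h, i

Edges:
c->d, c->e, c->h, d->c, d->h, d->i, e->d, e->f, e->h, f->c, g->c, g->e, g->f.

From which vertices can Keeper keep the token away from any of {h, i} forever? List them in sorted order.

c, d, f, g

A0 = {h, i}
A1: add {e} — e (Runner) has e→h.
A2 = A1; e.g. c (Keeper) can still go to d. Fixed point.
Runner's attractor = {e, h, i}; Keeper avoids the target exactly from the complement.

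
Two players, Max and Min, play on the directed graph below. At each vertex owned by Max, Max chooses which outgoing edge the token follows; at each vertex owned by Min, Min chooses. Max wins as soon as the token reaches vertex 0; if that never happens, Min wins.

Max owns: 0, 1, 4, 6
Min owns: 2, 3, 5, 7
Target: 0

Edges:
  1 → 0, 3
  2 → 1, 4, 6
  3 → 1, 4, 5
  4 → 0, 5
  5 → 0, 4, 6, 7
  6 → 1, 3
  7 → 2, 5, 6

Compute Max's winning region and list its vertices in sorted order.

0, 1, 2, 4, 6

A0 = {0}
A1: add {1, 4} — 1 (Max) has 1→0; 4 (Max) has 4→0.
A2: add {6} — 6 (Max) has 6→1.
A3: add {2} — 2 (Min): all of {1, 4, 6} already in.
A4 = A3; e.g. 3 (Min) can still go to 5. Fixed point.
Max's winning region = {0, 1, 2, 4, 6}.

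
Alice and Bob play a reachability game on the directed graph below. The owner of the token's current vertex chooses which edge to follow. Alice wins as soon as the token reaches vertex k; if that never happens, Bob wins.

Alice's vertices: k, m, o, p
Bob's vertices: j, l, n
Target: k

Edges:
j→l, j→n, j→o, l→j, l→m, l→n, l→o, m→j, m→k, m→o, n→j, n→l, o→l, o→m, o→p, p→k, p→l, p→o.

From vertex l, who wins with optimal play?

A0 = {k}
A1: add {m, p} — m (Alice) has m→k; p (Alice) has p→k.
A2: add {o} — o (Alice) has o→m.
A3 = A2; e.g. j (Bob) can still go to l. Fixed point.
l never enters the attractor, so Bob can avoid the target forever.

Bob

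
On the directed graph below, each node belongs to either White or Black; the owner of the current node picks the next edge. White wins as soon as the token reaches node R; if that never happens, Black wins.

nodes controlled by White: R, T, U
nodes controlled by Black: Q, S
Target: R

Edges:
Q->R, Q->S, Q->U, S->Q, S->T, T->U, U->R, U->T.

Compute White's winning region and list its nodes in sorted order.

A0 = {R}
A1: add {U} — U (White) has U→R.
A2: add {T} — T (White) has T→U.
A3 = A2; e.g. Q (Black) can still go to S. Fixed point.
White's winning region = {R, T, U}.

R, T, U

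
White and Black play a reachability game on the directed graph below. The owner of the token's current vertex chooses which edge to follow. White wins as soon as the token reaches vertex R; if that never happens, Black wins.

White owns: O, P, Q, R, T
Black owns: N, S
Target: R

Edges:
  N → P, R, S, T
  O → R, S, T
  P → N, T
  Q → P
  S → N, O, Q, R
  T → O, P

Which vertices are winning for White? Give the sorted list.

A0 = {R}
A1: add {O} — O (White) has O→R.
A2: add {T} — T (White) has T→O.
A3: add {P} — P (White) has P→T.
A4: add {Q} — Q (White) has Q→P.
A5 = A4; e.g. N (Black) can still go to S. Fixed point.
White's winning region = {O, P, Q, R, T}.

O, P, Q, R, T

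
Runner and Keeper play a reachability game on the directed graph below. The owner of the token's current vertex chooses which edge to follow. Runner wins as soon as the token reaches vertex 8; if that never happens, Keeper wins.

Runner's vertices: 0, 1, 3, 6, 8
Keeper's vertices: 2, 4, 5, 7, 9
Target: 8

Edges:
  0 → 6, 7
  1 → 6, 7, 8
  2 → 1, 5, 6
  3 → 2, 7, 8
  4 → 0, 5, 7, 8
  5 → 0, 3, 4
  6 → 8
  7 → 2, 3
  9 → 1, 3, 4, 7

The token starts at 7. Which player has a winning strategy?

Keeper

A0 = {8}
A1: add {1, 3, 6} — 1 (Runner) has 1→8; 3 (Runner) has 3→8; 6 (Runner) has 6→8.
A2: add {0} — 0 (Runner) has 0→6.
A3 = A2; e.g. 2 (Keeper) can still go to 5. Fixed point.
7 never enters the attractor, so Keeper can avoid the target forever.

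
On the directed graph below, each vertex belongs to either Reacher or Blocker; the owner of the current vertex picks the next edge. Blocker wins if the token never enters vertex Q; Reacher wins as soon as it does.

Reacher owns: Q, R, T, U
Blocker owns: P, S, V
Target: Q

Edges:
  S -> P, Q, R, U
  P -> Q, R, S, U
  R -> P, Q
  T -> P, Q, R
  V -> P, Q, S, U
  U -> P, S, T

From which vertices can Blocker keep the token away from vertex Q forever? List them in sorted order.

P, S, V

A0 = {Q}
A1: add {R, T} — R (Reacher) has R→Q; T (Reacher) has T→Q.
A2: add {U} — U (Reacher) has U→T.
A3 = A2; e.g. P (Blocker) can still go to S. Fixed point.
Reacher's attractor = {Q, R, T, U}; Blocker avoids the target exactly from the complement.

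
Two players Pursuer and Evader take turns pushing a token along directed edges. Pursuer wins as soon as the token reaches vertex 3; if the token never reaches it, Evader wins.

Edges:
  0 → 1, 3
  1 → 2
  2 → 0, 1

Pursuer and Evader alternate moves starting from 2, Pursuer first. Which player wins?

Track states (vertex, player-to-move).
A0 = {(3,Pursuer), (3,Evader)}
A1: add {(0,Pursuer)}.
A2 = A1; e.g. (0,Evader) stays out. (2,Pursuer) never enters ⇒ Evader avoids the target.

Evader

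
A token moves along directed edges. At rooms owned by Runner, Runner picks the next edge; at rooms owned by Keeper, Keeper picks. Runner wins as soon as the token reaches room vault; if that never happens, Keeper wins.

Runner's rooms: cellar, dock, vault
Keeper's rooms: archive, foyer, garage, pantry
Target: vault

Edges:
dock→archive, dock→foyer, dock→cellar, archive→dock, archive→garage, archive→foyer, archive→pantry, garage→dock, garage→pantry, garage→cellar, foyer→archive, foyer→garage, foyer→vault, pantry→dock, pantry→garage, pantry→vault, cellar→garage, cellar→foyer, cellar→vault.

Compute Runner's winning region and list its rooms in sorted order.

A0 = {vault}
A1: add {cellar} — cellar (Runner) has cellar→vault.
A2: add {dock} — dock (Runner) has dock→cellar.
A3 = A2; e.g. archive (Keeper) can still go to garage. Fixed point.
Runner's winning region = {cellar, dock, vault}.

cellar, dock, vault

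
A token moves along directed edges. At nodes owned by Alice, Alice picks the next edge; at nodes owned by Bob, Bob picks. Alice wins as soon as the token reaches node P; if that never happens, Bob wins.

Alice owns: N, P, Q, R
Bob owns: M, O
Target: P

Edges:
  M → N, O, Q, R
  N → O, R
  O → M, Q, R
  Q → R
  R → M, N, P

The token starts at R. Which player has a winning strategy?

Alice

A0 = {P}
A1: add {R} — R (Alice) has R→P.
R ∈ A1, so Alice can force the target.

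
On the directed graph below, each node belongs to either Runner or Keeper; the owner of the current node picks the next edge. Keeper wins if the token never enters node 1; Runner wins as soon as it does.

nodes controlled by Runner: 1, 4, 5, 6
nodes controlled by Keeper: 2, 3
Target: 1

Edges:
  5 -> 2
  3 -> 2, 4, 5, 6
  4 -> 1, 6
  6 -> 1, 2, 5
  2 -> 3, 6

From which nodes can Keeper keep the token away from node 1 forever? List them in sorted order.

A0 = {1}
A1: add {4, 6} — 4 (Runner) has 4→1; 6 (Runner) has 6→1.
A2 = A1; e.g. 2 (Keeper) can still go to 3. Fixed point.
Runner's attractor = {1, 4, 6}; Keeper avoids the target exactly from the complement.

2, 3, 5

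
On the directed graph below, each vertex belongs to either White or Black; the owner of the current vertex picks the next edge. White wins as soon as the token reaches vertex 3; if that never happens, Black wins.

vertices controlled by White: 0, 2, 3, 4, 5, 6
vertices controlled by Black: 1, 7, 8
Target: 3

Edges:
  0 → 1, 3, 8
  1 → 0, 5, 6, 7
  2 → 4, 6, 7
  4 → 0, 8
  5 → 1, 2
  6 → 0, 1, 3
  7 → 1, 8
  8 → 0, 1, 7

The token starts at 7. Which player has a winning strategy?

Black

A0 = {3}
A1: add {0, 6} — 0 (White) has 0→3; 6 (White) has 6→3.
A2: add {2, 4} — 2 (White) has 2→6; 4 (White) has 4→0.
A3: add {5} — 5 (White) has 5→2.
A4 = A3; e.g. 1 (Black) can still go to 7. Fixed point.
7 never enters the attractor, so Black can avoid the target forever.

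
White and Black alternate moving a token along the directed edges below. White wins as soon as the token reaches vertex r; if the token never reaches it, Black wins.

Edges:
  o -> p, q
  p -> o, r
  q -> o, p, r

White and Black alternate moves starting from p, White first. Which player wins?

Track states (vertex, player-to-move).
A0 = {(r,White), (r,Black)}
A1: add {(p,White), (q,White)}.
(p,White) ∈ A1 ⇒ White forces the target.

White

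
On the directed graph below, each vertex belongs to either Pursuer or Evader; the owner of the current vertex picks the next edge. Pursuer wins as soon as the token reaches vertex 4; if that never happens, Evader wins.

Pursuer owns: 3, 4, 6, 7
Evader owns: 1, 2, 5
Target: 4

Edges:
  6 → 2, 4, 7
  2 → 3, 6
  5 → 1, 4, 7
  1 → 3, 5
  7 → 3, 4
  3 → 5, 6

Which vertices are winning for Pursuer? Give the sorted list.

A0 = {4}
A1: add {6, 7} — 6 (Pursuer) has 6→4; 7 (Pursuer) has 7→4.
A2: add {3} — 3 (Pursuer) has 3→6.
A3: add {2} — 2 (Evader): all of {3, 6} already in.
A4 = A3; e.g. 1 (Evader) can still go to 5. Fixed point.
Pursuer's winning region = {2, 3, 4, 6, 7}.

2, 3, 4, 6, 7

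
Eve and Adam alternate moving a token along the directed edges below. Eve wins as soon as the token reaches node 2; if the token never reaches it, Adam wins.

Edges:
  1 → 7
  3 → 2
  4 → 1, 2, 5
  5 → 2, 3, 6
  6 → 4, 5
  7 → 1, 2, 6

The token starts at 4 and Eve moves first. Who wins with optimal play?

Track states (vertex, player-to-move).
A0 = {(2,Eve), (2,Adam)}
A1: add {(3,Eve), (3,Adam), (4,Eve), (5,Eve), (7,Eve)}.
(4,Eve) ∈ A1 ⇒ Eve forces the target.

Eve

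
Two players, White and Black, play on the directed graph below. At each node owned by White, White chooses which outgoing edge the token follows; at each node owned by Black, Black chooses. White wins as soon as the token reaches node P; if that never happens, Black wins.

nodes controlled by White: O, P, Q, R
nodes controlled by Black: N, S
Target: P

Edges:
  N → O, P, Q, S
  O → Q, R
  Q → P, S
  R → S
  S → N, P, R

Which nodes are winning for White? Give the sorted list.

O, P, Q

A0 = {P}
A1: add {Q} — Q (White) has Q→P.
A2: add {O} — O (White) has O→Q.
A3 = A2; e.g. N (Black) can still go to S. Fixed point.
White's winning region = {O, P, Q}.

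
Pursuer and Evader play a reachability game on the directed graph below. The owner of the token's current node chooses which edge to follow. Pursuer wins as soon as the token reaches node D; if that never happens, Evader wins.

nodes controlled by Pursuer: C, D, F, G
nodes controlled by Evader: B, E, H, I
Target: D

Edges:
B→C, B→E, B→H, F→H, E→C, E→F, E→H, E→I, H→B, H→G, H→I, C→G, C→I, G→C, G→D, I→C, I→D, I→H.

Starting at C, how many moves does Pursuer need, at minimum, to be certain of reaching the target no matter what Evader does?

A0 = {D}
A1: add {G} — G (Pursuer) has G→D.
A2: add {C} — C (Pursuer) has C→G.
A3 = A2; e.g. B (Evader) can still go to E. Fixed point.
C enters the attractor at level 2, so Pursuer can force the target in 2 moves from there.

2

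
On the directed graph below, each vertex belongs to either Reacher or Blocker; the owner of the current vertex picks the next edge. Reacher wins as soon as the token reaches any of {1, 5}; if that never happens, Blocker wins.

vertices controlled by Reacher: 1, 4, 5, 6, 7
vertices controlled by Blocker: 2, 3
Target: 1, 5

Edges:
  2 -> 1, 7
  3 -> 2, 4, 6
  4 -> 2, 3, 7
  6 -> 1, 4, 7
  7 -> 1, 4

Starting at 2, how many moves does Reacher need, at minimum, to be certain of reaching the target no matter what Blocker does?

A0 = {1, 5}
A1: add {6, 7} — 6 (Reacher) has 6→1; 7 (Reacher) has 7→1.
A2: add {2, 4} — 2 (Blocker): all of {1, 7} already in; 4 (Reacher) has 4→7.
2 enters the attractor at level 2, so Reacher can force the target in 2 moves from there.

2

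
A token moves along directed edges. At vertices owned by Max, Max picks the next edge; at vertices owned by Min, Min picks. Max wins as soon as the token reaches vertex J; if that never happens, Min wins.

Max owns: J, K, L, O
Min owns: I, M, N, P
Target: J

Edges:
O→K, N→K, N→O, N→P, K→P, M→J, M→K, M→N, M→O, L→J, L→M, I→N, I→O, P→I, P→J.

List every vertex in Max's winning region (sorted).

A0 = {J}
A1: add {L} — L (Max) has L→J.
A2 = A1; e.g. I (Min) can still go to N. Fixed point.
Max's winning region = {J, L}.

J, L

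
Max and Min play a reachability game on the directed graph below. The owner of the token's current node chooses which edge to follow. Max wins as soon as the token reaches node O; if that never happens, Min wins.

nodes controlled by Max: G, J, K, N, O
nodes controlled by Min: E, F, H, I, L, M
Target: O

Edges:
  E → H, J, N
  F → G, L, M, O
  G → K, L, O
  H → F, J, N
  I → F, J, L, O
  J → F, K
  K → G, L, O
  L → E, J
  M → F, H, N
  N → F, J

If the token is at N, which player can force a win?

Max

A0 = {O}
A1: add {G, K} — G (Max) has G→O; K (Max) has K→O.
A2: add {J} — J (Max) has J→K.
A3: add {N} — N (Max) has N→J.
A4 = A3; e.g. E (Min) can still go to H. Fixed point.
N ∈ A3, so Max can force the target.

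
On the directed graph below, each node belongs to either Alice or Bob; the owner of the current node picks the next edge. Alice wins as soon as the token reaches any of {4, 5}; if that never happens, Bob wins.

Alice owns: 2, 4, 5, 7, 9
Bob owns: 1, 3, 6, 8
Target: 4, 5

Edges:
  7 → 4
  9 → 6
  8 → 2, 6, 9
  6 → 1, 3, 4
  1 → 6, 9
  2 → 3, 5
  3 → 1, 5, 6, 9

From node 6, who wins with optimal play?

A0 = {4, 5}
A1: add {2, 7} — 2 (Alice) has 2→5; 7 (Alice) has 7→4.
A2 = A1; e.g. 1 (Bob) can still go to 6. Fixed point.
6 never enters the attractor, so Bob can avoid the target forever.

Bob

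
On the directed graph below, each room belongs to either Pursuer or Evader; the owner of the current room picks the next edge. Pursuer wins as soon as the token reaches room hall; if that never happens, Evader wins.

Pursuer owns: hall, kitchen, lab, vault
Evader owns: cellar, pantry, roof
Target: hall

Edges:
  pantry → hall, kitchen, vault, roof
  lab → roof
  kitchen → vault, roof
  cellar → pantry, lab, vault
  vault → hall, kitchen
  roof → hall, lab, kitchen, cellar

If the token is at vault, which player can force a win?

Pursuer

A0 = {hall}
A1: add {vault} — vault (Pursuer) has vault→hall.
vault ∈ A1, so Pursuer can force the target.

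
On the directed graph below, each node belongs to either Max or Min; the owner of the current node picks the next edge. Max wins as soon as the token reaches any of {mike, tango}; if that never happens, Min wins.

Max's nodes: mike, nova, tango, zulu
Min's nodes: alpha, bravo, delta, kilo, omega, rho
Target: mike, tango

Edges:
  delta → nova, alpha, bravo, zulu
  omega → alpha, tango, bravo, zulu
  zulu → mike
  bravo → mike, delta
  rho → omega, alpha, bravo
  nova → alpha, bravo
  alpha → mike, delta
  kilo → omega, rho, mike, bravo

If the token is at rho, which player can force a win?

A0 = {mike, tango}
A1: add {zulu} — zulu (Max) has zulu→mike.
A2 = A1; e.g. omega (Min) can still go to alpha. Fixed point.
rho never enters the attractor, so Min can avoid the target forever.

Min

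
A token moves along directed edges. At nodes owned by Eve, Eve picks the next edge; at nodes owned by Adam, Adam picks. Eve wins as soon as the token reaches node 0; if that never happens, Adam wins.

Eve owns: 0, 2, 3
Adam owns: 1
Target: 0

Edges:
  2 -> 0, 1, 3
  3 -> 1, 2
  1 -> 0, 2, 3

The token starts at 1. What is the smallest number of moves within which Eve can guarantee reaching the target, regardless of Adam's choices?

3

A0 = {0}
A1: add {2} — 2 (Eve) has 2→0.
A2: add {3} — 3 (Eve) has 3→2.
A3: add {1} — 1 (Adam): all of {0, 2, 3} already in.
A3 = all vertices. Fixed point.
1 enters the attractor at level 3, so Eve can force the target in 3 moves from there.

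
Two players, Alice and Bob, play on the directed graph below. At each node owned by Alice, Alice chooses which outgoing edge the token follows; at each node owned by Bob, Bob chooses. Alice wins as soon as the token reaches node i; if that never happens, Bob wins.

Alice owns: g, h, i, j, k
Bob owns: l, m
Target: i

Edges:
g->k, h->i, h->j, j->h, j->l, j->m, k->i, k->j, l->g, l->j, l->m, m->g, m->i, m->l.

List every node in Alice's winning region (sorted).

A0 = {i}
A1: add {h, k} — h (Alice) has h→i; k (Alice) has k→i.
A2: add {g, j} — g (Alice) has g→k; j (Alice) has j→h.
A3 = A2; e.g. l (Bob) can still go to m. Fixed point.
Alice's winning region = {g, h, i, j, k}.

g, h, i, j, k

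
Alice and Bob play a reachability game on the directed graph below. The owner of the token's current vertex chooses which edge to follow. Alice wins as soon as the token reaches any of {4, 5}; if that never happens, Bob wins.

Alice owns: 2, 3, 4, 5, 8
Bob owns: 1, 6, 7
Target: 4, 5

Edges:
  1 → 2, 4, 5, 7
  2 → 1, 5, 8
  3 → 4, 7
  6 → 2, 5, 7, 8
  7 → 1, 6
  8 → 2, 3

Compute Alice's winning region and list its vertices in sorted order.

A0 = {4, 5}
A1: add {2, 3} — 2 (Alice) has 2→5; 3 (Alice) has 3→4.
A2: add {8} — 8 (Alice) has 8→2.
A3 = A2; e.g. 1 (Bob) can still go to 7. Fixed point.
Alice's winning region = {2, 3, 4, 5, 8}.

2, 3, 4, 5, 8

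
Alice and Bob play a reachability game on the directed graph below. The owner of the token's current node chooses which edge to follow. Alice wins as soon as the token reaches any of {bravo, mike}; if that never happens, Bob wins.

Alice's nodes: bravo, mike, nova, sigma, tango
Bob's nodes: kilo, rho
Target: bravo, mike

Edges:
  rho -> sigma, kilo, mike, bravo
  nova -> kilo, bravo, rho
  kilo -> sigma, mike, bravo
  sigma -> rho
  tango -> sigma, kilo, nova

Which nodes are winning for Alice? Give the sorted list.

A0 = {bravo, mike}
A1: add {nova} — nova (Alice) has nova→bravo.
A2: add {tango} — tango (Alice) has tango→nova.
A3 = A2; e.g. sigma (Alice) has no edge into A2. Fixed point.
Alice's winning region = {bravo, mike, nova, tango}.

bravo, mike, nova, tango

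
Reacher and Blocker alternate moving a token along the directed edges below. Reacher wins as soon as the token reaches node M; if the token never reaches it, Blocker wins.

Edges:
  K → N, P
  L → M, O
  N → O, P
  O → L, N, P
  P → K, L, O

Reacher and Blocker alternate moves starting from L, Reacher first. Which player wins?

Reacher

Track states (vertex, player-to-move).
A0 = {(M,Reacher), (M,Blocker)}
A1: add {(L,Reacher)}.
(L,Reacher) ∈ A1 ⇒ Reacher forces the target.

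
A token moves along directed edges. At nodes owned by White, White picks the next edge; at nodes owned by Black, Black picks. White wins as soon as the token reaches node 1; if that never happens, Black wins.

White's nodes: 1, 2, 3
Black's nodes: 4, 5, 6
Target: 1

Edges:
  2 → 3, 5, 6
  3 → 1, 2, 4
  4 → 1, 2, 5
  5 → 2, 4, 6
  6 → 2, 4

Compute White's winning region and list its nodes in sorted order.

1, 2, 3

A0 = {1}
A1: add {3} — 3 (White) has 3→1.
A2: add {2} — 2 (White) has 2→3.
A3 = A2; e.g. 4 (Black) can still go to 5. Fixed point.
White's winning region = {1, 2, 3}.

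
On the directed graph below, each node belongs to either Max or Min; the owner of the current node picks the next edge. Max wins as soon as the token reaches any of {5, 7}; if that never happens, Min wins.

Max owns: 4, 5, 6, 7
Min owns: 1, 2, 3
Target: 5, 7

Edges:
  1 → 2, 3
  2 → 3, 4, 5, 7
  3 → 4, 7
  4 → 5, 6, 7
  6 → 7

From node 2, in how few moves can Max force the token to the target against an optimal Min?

3

A0 = {5, 7}
A1: add {4, 6} — 4 (Max) has 4→5; 6 (Max) has 6→7.
A2: add {3} — 3 (Min): all of {4, 7} already in.
A3: add {2} — 2 (Min): all of {3, 4, 5, 7} already in.
2 enters the attractor at level 3, so Max can force the target in 3 moves from there.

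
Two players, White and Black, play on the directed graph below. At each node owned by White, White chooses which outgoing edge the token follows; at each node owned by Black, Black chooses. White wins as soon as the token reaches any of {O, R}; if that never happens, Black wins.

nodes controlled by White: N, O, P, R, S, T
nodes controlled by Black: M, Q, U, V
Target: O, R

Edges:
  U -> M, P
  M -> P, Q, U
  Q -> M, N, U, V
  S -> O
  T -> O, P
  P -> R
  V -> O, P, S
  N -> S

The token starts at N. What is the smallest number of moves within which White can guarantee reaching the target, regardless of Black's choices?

2

A0 = {O, R}
A1: add {P, S, T} — P (White) has P→R; S (White) has S→O; T (White) has T→O.
A2: add {N, V} — N (White) has N→S; V (Black): all of {O, P, S} already in.
A3 = A2; e.g. M (Black) can still go to Q. Fixed point.
N enters the attractor at level 2, so White can force the target in 2 moves from there.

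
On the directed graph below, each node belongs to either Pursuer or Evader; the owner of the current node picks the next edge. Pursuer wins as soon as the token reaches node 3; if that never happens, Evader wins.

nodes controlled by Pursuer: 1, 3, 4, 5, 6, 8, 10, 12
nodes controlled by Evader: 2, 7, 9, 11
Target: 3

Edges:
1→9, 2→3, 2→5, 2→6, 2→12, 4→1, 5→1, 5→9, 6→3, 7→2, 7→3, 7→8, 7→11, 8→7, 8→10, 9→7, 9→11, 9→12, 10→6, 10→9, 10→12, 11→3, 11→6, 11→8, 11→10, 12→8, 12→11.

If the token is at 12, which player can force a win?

Pursuer

A0 = {3}
A1: add {6} — 6 (Pursuer) has 6→3.
A2: add {10} — 10 (Pursuer) has 10→6.
A3: add {8} — 8 (Pursuer) has 8→10.
A4: add {11, 12} — 11 (Evader): all of {3, 6, 8, 10} already in; 12 (Pursuer) has 12→8.
A5 = A4; e.g. 1 (Pursuer) has no edge into A4. Fixed point.
12 ∈ A4, so Pursuer can force the target.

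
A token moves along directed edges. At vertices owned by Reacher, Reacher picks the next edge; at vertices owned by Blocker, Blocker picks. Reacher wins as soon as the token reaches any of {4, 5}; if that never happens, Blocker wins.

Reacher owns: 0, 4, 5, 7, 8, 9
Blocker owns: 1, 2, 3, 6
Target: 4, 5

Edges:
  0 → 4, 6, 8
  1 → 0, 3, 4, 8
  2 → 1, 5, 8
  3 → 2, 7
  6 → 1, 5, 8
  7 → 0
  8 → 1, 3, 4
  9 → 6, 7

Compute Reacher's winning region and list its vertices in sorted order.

A0 = {4, 5}
A1: add {0, 8} — 0 (Reacher) has 0→4; 8 (Reacher) has 8→4.
A2: add {7} — 7 (Reacher) has 7→0.
A3: add {9} — 9 (Reacher) has 9→7.
A4 = A3; e.g. 1 (Blocker) can still go to 3. Fixed point.
Reacher's winning region = {0, 4, 5, 7, 8, 9}.

0, 4, 5, 7, 8, 9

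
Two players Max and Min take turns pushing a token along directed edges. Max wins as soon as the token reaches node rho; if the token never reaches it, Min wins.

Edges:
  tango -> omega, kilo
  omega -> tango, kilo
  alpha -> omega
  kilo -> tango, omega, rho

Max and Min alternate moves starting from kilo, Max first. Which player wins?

Track states (vertex, player-to-move).
A0 = {(rho,Max), (rho,Min)}
A1: add {(kilo,Max)}.
(kilo,Max) ∈ A1 ⇒ Max forces the target.

Max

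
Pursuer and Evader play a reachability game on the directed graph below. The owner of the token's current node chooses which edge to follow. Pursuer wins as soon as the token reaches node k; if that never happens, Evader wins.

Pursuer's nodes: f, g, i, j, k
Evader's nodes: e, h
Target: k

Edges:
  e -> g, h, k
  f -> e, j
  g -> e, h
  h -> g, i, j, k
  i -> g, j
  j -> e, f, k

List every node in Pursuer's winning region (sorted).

A0 = {k}
A1: add {j} — j (Pursuer) has j→k.
A2: add {f, i} — f (Pursuer) has f→j; i (Pursuer) has i→j.
A3 = A2; e.g. e (Evader) can still go to g. Fixed point.
Pursuer's winning region = {f, i, j, k}.

f, i, j, k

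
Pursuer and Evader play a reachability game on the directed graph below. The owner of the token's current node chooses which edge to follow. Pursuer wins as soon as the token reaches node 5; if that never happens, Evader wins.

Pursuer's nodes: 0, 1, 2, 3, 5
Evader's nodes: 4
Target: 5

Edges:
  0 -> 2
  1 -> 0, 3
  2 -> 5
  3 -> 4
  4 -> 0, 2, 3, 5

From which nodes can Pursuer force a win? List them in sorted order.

A0 = {5}
A1: add {2} — 2 (Pursuer) has 2→5.
A2: add {0} — 0 (Pursuer) has 0→2.
A3: add {1} — 1 (Pursuer) has 1→0.
A4 = A3; e.g. 3 (Pursuer) has no edge into A3. Fixed point.
Pursuer's winning region = {0, 1, 2, 5}.

0, 1, 2, 5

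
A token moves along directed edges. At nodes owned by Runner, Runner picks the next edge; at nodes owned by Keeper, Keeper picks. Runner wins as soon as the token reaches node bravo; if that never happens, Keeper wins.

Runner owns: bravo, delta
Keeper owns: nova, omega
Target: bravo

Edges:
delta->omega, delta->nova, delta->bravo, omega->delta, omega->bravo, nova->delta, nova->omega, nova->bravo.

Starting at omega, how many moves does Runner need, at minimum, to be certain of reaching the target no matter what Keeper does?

A0 = {bravo}
A1: add {delta} — delta (Runner) has delta→bravo.
A2: add {omega} — omega (Keeper): all of {delta, bravo} already in.
omega enters the attractor at level 2, so Runner can force the target in 2 moves from there.

2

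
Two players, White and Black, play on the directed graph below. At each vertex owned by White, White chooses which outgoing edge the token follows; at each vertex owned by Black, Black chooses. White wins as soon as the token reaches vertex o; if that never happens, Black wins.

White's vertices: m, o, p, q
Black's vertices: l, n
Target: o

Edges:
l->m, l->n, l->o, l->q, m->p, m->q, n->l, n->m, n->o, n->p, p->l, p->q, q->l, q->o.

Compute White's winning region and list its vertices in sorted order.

m, o, p, q

A0 = {o}
A1: add {q} — q (White) has q→o.
A2: add {m, p} — m (White) has m→q; p (White) has p→q.
A3 = A2; e.g. l (Black) can still go to n. Fixed point.
White's winning region = {m, o, p, q}.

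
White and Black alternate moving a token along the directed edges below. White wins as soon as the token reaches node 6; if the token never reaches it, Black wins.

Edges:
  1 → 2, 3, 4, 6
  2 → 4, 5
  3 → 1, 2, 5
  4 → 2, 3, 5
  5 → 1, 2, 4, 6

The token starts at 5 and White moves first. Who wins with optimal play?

Track states (vertex, player-to-move).
A0 = {(6,White), (6,Black)}
A1: add {(1,White), (5,White)}.
(5,White) ∈ A1 ⇒ White forces the target.

White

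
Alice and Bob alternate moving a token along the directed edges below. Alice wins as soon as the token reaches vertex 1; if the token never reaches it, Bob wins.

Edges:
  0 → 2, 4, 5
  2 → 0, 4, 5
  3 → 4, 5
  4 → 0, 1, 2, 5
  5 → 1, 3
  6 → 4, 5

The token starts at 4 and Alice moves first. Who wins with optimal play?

Track states (vertex, player-to-move).
A0 = {(1,Alice), (1,Bob)}
A1: add {(4,Alice), (5,Alice)}.
(4,Alice) ∈ A1 ⇒ Alice forces the target.

Alice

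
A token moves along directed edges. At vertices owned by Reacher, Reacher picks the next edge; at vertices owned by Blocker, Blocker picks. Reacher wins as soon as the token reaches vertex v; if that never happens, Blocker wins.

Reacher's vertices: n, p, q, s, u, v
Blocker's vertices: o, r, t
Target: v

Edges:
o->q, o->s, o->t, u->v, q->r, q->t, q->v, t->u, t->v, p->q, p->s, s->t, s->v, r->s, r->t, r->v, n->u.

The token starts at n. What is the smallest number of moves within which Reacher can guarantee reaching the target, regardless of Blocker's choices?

A0 = {v}
A1: add {q, s, u} — q (Reacher) has q→v; s (Reacher) has s→v; u (Reacher) has u→v.
A2: add {n, p, t} — n (Reacher) has n→u; p (Reacher) has p→q; t (Blocker): all of {u, v} already in.
n enters the attractor at level 2, so Reacher can force the target in 2 moves from there.

2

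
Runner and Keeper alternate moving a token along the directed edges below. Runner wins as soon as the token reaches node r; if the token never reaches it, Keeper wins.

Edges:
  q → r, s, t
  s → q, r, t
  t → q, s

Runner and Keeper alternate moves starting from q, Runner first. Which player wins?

Track states (vertex, player-to-move).
A0 = {(r,Runner), (r,Keeper)}
A1: add {(q,Runner), (s,Runner)}.
(q,Runner) ∈ A1 ⇒ Runner forces the target.

Runner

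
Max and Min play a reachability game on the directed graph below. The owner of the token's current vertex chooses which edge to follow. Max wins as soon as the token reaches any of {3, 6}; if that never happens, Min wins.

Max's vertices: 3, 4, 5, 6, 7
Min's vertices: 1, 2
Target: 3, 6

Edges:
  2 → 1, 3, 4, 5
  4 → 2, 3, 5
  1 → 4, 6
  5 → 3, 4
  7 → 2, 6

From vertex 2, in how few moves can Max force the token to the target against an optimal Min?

A0 = {3, 6}
A1: add {4, 5, 7} — 4 (Max) has 4→3; 5 (Max) has 5→3; 7 (Max) has 7→6.
A2: add {1} — 1 (Min): all of {4, 6} already in.
A3: add {2} — 2 (Min): all of {1, 3, 4, 5} already in.
A3 = all vertices. Fixed point.
2 enters the attractor at level 3, so Max can force the target in 3 moves from there.

3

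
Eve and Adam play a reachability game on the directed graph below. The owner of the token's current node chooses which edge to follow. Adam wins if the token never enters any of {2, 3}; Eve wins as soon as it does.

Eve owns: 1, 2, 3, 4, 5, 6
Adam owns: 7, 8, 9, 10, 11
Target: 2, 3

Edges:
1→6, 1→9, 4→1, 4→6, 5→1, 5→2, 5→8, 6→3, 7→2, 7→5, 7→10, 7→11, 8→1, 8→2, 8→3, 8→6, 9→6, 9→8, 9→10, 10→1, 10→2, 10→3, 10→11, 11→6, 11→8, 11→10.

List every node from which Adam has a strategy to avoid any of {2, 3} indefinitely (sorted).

7, 9, 10, 11

A0 = {2, 3}
A1: add {5, 6} — 5 (Eve) has 5→2; 6 (Eve) has 6→3.
A2: add {1, 4} — 1 (Eve) has 1→6; 4 (Eve) has 4→6.
A3: add {8} — 8 (Adam): all of {1, 2, 3, 6} already in.
A4 = A3; e.g. 7 (Adam) can still go to 10. Fixed point.
Eve's attractor = {1, 2, 3, 4, 5, 6, 8}; Adam avoids the target exactly from the complement.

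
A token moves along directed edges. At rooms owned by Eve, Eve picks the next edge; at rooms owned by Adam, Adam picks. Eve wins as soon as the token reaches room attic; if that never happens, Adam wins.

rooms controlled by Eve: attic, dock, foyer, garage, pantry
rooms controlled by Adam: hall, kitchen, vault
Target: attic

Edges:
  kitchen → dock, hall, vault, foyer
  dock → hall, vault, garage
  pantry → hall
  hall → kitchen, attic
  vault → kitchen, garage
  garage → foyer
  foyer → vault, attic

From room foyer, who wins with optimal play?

A0 = {attic}
A1: add {foyer} — foyer (Eve) has foyer→attic.
foyer ∈ A1, so Eve can force the target.

Eve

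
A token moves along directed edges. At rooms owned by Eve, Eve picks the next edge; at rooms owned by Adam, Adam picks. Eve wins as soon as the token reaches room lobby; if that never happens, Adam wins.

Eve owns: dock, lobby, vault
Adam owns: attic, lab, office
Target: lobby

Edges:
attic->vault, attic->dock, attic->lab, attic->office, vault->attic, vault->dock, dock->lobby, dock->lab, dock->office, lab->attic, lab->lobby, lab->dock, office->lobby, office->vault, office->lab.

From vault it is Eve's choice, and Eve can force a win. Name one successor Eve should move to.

A0 = {lobby}
A1: add {dock} — dock (Eve) has dock→lobby.
A2: add {vault} — vault (Eve) has vault→dock.
A3 = A2; e.g. attic (Adam) can still go to lab. Fixed point.
From vault, successor dock is in the attractor (rank 1); the other successor attic is not.

dock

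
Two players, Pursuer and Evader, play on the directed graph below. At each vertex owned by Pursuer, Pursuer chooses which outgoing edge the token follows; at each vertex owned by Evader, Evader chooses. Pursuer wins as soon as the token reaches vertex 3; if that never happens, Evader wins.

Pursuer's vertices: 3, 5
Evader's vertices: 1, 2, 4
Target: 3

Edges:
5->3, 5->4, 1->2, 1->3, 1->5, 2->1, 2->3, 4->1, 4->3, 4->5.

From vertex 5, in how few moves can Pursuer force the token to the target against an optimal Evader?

1

A0 = {3}
A1: add {5} — 5 (Pursuer) has 5→3.
A2 = A1; e.g. 1 (Evader) can still go to 2. Fixed point.
5 enters the attractor at level 1, so Pursuer can force the target in 1 move from there.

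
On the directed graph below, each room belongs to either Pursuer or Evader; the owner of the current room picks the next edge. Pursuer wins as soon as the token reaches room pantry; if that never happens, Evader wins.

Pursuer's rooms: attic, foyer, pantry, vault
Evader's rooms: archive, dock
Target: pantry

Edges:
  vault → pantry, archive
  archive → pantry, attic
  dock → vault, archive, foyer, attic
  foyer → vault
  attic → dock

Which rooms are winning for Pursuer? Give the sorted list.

foyer, pantry, vault

A0 = {pantry}
A1: add {vault} — vault (Pursuer) has vault→pantry.
A2: add {foyer} — foyer (Pursuer) has foyer→vault.
A3 = A2; e.g. archive (Evader) can still go to attic. Fixed point.
Pursuer's winning region = {foyer, pantry, vault}.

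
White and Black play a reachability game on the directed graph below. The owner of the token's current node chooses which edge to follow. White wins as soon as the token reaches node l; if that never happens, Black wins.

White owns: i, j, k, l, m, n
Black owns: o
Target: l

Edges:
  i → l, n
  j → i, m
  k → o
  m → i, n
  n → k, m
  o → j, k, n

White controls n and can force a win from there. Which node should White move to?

m

A0 = {l}
A1: add {i} — i (White) has i→l.
A2: add {j, m} — j (White) has j→i; m (White) has m→i.
A3: add {n} — n (White) has n→m.
A4 = A3; e.g. k (White) has no edge into A3. Fixed point.
From n, successor m is in the attractor (rank 2); the other successor k is not.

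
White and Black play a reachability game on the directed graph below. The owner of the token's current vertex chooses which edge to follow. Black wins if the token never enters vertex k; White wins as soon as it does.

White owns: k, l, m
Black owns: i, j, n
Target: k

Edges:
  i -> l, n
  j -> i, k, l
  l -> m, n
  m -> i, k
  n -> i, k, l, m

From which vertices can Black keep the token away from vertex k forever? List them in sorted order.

i, j, n

A0 = {k}
A1: add {m} — m (White) has m→k.
A2: add {l} — l (White) has l→m.
A3 = A2; e.g. i (Black) can still go to n. Fixed point.
White's attractor = {k, l, m}; Black avoids the target exactly from the complement.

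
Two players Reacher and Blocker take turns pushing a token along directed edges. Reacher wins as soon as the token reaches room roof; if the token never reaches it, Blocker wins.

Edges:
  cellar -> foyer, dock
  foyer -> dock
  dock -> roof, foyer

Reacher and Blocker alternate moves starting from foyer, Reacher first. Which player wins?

Blocker

Track states (vertex, player-to-move).
A0 = {(roof,Reacher), (roof,Blocker)}
A1: add {(dock,Reacher)}.
A2: add {(foyer,Blocker)}.
A3: add {(cellar,Reacher)}.
A4 = A3; e.g. (cellar,Blocker) stays out. (foyer,Reacher) never enters ⇒ Blocker avoids the target.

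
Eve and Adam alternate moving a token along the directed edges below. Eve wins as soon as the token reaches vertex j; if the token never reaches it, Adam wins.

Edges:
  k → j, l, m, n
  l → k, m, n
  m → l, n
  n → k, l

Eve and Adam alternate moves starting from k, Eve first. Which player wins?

Track states (vertex, player-to-move).
A0 = {(j,Eve), (j,Adam)}
A1: add {(k,Eve)}.
(k,Eve) ∈ A1 ⇒ Eve forces the target.

Eve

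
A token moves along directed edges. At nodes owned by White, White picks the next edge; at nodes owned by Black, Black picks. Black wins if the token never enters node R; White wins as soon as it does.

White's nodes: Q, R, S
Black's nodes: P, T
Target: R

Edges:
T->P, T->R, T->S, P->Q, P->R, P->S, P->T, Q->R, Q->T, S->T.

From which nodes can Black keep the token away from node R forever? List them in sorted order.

A0 = {R}
A1: add {Q} — Q (White) has Q→R.
A2 = A1; e.g. P (Black) can still go to S. Fixed point.
White's attractor = {Q, R}; Black avoids the target exactly from the complement.

P, S, T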